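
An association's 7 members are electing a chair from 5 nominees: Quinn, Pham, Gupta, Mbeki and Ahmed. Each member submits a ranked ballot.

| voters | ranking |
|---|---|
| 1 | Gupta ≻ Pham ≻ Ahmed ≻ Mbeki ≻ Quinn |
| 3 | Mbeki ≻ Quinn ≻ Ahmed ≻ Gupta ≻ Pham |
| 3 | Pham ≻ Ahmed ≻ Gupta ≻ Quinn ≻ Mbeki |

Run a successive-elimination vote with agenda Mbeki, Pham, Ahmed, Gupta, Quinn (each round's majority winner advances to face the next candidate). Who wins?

Gupta

Round 1: Mbeki vs Pham — 3–4, Pham advances.
Round 2: Pham vs Ahmed — 4–3, Pham advances.
Round 3: Pham vs Gupta — 3–4, Gupta advances.
Round 4: Gupta vs Quinn — 4–3, Gupta advances.
The agenda winner is Gupta.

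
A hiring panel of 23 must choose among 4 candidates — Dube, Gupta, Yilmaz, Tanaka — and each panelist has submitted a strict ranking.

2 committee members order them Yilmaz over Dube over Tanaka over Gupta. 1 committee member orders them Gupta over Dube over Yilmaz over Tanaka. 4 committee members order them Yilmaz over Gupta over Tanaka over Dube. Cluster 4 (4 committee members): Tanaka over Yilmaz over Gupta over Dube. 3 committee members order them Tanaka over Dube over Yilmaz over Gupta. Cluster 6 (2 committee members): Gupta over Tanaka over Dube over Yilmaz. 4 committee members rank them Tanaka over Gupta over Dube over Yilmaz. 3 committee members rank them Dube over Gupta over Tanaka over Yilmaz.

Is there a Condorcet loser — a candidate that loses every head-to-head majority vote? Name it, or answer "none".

none

Pairwise majorities:
Dube vs Gupta: Dube preferred on 2+3+3 = 8 ballots; Gupta wins 15–8.
Dube vs Yilmaz: 13 to 10, Dube.
Dube vs Tanaka: Tanaka, 17–6.
Gupta vs Yilmaz: Gupta preferred on 1+2+4+3 = 10 ballots; Yilmaz wins 13–10.
Gupta–Tanaka: Tanaka 13–10.
Yilmaz vs Tanaka: 7 to 16, Tanaka.
No candidate is winless: Dube beats Yilmaz; Gupta beats Dube; Yilmaz beats Gupta; Tanaka beats Dube. There is no Condorcet loser.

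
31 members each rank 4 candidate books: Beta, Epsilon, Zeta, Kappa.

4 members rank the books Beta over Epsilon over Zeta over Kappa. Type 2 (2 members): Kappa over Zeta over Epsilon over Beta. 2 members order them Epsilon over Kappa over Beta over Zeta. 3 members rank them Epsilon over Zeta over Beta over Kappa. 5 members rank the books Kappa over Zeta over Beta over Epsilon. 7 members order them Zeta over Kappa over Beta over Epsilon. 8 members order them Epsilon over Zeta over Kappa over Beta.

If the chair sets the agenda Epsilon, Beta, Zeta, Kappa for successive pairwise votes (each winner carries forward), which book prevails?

Round 1: Epsilon vs Beta — 15–16, Beta advances.
Round 2: Beta vs Zeta — 6–25, Zeta advances.
Round 3: Zeta vs Kappa — 22–9, Zeta advances.
Zeta survives the agenda.

Zeta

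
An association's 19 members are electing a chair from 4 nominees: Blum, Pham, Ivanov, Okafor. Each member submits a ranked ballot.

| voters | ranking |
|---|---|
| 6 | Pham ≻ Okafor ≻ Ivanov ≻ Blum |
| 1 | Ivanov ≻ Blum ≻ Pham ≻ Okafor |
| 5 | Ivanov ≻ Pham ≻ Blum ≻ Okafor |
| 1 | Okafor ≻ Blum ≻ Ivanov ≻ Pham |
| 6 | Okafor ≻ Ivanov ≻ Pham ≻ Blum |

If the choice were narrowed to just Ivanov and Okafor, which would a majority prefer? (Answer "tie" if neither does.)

Ballots ranking Ivanov above Okafor: 1 + 5 = 6.
Ballots ranking Okafor above Ivanov: 19 − 6 = 13.
Okafor wins the head-to-head 13–6.

Okafor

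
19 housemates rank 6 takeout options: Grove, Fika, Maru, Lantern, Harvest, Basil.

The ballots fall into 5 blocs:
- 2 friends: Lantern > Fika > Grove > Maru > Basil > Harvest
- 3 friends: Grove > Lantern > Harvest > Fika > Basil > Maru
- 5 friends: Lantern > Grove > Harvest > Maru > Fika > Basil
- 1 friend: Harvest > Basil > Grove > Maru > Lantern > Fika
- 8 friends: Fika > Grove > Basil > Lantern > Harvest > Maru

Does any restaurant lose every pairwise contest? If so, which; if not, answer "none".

Maru

Pairwise majorities:
Grove–Fika: Fika 10–9.
Grove–Maru: Grove 19–0.
Grove vs Lantern: Grove preferred on 3+1+8 = 12 ballots; Grove wins 12–7.
Grove vs Harvest: Grove, 18–1.
Grove vs Basil: Grove, 18–1.
Fika vs Maru: Fika, 13–6.
Fika vs Lantern: Lantern wins 11–8.
Fika vs Harvest: Fika wins 10–9.
Fika vs Basil: Fika is ranked higher on 2+3+5+8 = 18 ballots, Basil on 1. Fika wins 18–1.
Maru–Lantern: Lantern 18–1.
Maru vs Harvest: Harvest wins 17–2.
Maru vs Basil: Maru is ranked higher on 2+5 = 7 ballots, Basil on 12. Basil wins 12–7.
Lantern vs Harvest: Lantern is ranked higher on 2+3+5+8 = 18 ballots, Harvest on 1. Lantern wins 18–1.
Lantern vs Basil: Lantern is ranked higher on 2+3+5 = 10 ballots, Basil on 9. Lantern wins 10–9.
Harvest–Basil: Basil 10–9.
Only Maru has no wins; Maru is the Condorcet loser.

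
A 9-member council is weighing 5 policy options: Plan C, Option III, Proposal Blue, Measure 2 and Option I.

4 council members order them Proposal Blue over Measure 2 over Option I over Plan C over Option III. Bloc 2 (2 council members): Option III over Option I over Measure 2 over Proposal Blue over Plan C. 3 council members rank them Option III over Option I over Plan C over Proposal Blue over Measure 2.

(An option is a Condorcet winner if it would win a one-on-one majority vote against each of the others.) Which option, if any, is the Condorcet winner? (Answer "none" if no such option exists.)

Check each pair by majority over 9 ballots:
Plan C vs Option III: Plan C is ranked higher on 4 ballots, Option III on 5. Option III wins 5–4.
Plan C vs Proposal Blue: 3 for Plan C, 6 for Proposal Blue — Proposal Blue by 6–3.
Plan C vs Measure 2: 3 for Plan C, 6 for Measure 2 — Measure 2 by 6–3.
Plan C vs Option I: 0 for Plan C, 9 for Option I — Option I by 9–0.
Option III vs Proposal Blue: Option III preferred on 2+3 = 5 ballots; Option III wins 5–4.
Option III vs Measure 2: Option III is ranked higher on 2+3 = 5 ballots, Measure 2 on 4. Option III wins 5–4.
Option III vs Option I: Option III preferred on 2+3 = 5 ballots; Option III wins 5–4.
Proposal Blue vs Measure 2: 7 to 2, Proposal Blue.
Proposal Blue vs Option I: Proposal Blue is ranked higher on 4 ballots, Option I on 5. Option I wins 5–4.
Measure 2 vs Option I: Measure 2 is ranked higher on 4 ballots, Option I on 5. Option I wins 5–4.
Option III wins every pairwise contest, so Option III is the Condorcet winner.

Option III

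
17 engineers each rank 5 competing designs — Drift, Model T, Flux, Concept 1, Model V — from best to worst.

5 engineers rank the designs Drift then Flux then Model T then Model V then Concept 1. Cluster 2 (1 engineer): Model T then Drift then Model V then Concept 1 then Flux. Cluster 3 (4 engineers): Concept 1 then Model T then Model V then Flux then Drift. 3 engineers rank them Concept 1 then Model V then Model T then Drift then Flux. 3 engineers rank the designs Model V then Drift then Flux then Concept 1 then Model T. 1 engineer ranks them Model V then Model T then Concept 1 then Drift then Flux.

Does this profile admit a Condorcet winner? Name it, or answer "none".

Pairwise majorities:
Drift vs Model T: Drift preferred on 5+3 = 8 ballots; Model T wins 9–8.
Drift–Flux: Drift 13–4.
Drift vs Concept 1: Drift wins 9–8.
Drift vs Model V: 6 to 11, Model V.
Model T vs Flux: Model T, 9–8.
Model T vs Concept 1: Model T preferred on 5+1+1 = 7 ballots; Concept 1 wins 10–7.
Model T vs Model V: Model T preferred on 5+1+4 = 10 ballots; Model T wins 10–7.
Flux vs Concept 1: Concept 1, 9–8.
Flux vs Model V: Model V, 12–5.
Concept 1 vs Model V: Model V wins 10–7.
Every design loses at least once (Drift loses to Model T; Model T loses to Concept 1; Flux loses to Drift; Concept 1 loses to Drift; Model V loses to Model T). The majority relation contains the cycle Drift → Concept 1 → Model T → Drift, so there is no Condorcet winner.

none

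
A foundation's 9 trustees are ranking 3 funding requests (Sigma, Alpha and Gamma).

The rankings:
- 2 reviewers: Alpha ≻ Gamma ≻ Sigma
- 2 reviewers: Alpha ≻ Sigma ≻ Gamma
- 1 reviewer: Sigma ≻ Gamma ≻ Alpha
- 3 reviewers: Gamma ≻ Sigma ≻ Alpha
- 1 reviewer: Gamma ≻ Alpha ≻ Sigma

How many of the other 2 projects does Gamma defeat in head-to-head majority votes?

2

Gamma against each rival (9 reviewers):
Gamma vs Sigma: Gamma, 6–3.
Gamma–Alpha: Gamma 5–4.
Gamma beats Sigma, Alpha — 2 pairwise wins.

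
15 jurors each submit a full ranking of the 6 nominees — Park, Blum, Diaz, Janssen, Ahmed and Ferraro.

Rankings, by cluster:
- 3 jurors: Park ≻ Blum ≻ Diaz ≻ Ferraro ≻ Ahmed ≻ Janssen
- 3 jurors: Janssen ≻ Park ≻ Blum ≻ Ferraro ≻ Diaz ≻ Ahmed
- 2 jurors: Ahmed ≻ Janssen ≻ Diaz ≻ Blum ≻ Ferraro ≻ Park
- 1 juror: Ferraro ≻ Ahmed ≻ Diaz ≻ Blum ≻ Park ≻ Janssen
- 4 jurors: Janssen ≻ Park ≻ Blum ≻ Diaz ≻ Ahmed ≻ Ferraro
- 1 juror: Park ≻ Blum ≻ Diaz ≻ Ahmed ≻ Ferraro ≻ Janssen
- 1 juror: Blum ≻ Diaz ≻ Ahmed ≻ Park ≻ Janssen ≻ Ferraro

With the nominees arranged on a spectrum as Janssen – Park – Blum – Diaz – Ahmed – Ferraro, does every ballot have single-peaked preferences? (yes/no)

Axis positions: Janssen=1, Park=2, Blum=3, Diaz=4, Ahmed=5, Ferraro=6.
Cluster 1: ranking walks positions 2-3-4-6-5-1; Ferraro is ranked above Ahmed even though Ahmed lies between Ferraro and the peak Park on the axis — preferences dip and rise again. Not single-peaked.
Cluster 2: ranking walks positions 1-2-3-6-4-5; Ferraro is ranked above Diaz even though Diaz lies between Ferraro and the peak Janssen on the axis — preferences dip and rise again. Not single-peaked.
Cluster 3: ranking walks positions 5-1-4-3-6-2; Janssen is ranked above Diaz even though Diaz lies between Janssen and the peak Ahmed on the axis — preferences dip and rise again. Not single-peaked.
Cluster 4 (peak Ferraro at position 6): ranking walks positions 6-5-4-3-2-1, expanding outward from the peak — single-peaked.
Cluster 5 (peak Janssen at position 1): ranking walks positions 1-2-3-4-5-6, expanding outward from the peak — single-peaked.
Cluster 6 (peak Park at position 2): ranking walks positions 2-3-4-5-6-1, expanding outward from the peak — single-peaked.
Cluster 7 (peak Blum at position 3): ranking walks positions 3-4-5-2-1-6, expanding outward from the peak — single-peaked.
Cluster 1 violates single-peakedness, so the profile is not single-peaked on this axis.

no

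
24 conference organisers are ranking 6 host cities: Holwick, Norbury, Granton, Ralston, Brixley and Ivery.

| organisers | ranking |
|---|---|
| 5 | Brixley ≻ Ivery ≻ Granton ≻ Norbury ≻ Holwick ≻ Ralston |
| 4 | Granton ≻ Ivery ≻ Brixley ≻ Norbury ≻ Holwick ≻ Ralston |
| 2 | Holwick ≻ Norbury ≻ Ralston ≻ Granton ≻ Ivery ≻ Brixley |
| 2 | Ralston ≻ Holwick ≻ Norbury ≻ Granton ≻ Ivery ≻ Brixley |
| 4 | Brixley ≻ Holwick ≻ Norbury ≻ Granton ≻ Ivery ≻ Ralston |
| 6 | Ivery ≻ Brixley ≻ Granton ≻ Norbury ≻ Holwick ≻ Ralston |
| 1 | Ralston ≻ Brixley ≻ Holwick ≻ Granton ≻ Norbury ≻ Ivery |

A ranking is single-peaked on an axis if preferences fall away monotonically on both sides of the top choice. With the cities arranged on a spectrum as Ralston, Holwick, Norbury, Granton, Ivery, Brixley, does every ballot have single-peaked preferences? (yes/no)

no

Axis positions: Ralston=1, Holwick=2, Norbury=3, Granton=4, Ivery=5, Brixley=6.
Cluster 1 (peak Brixley at position 6): ranking walks positions 6-5-4-3-2-1, expanding outward from the peak — single-peaked.
Cluster 2 (peak Granton at position 4): ranking walks positions 4-5-6-3-2-1, expanding outward from the peak — single-peaked.
Cluster 3 (peak Holwick at position 2): ranking walks positions 2-3-1-4-5-6, expanding outward from the peak — single-peaked.
Cluster 4 (peak Ralston at position 1): ranking walks positions 1-2-3-4-5-6, expanding outward from the peak — single-peaked.
Cluster 5: ranking walks positions 6-2-3-4-5-1; Holwick is ranked above Ivery even though Ivery lies between Holwick and the peak Brixley on the axis — preferences dip and rise again. Not single-peaked.
Cluster 6 (peak Ivery at position 5): ranking walks positions 5-6-4-3-2-1, expanding outward from the peak — single-peaked.
Cluster 7: ranking walks positions 1-6-2-4-3-5; Brixley is ranked above Holwick even though Holwick lies between Brixley and the peak Ralston on the axis — preferences dip and rise again. Not single-peaked.
Cluster 5 violates single-peakedness, so the profile is not single-peaked on this axis.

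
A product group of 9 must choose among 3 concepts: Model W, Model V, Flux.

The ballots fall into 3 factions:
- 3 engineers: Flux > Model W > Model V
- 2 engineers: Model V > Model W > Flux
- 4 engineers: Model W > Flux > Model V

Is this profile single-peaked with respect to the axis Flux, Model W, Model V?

Axis positions: Flux=1, Model W=2, Model V=3.
Faction 1 (peak Flux at position 1): ranking walks positions 1-2-3, expanding outward from the peak — single-peaked.
Faction 2 (peak Model V at position 3): ranking walks positions 3-2-1, expanding outward from the peak — single-peaked.
Faction 3 (peak Model W at position 2): ranking walks positions 2-1-3, expanding outward from the peak — single-peaked.
Every ranking is single-peaked on this axis.

yes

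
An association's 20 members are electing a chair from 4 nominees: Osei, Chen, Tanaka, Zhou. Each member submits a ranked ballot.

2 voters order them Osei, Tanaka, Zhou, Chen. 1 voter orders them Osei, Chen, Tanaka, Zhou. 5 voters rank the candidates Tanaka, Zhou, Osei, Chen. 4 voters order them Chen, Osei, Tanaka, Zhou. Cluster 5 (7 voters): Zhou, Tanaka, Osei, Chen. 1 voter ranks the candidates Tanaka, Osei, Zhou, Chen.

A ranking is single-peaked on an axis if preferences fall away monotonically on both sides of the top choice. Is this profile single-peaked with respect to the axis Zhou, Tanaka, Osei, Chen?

yes

Axis positions: Zhou=1, Tanaka=2, Osei=3, Chen=4.
Cluster 1 (peak Osei at position 3): ranking walks positions 3-2-1-4, expanding outward from the peak — single-peaked.
Cluster 2 (peak Osei at position 3): ranking walks positions 3-4-2-1, expanding outward from the peak — single-peaked.
Cluster 3 (peak Tanaka at position 2): ranking walks positions 2-1-3-4, expanding outward from the peak — single-peaked.
Cluster 4 (peak Chen at position 4): ranking walks positions 4-3-2-1, expanding outward from the peak — single-peaked.
Cluster 5 (peak Zhou at position 1): ranking walks positions 1-2-3-4, expanding outward from the peak — single-peaked.
Cluster 6 (peak Tanaka at position 2): ranking walks positions 2-3-1-4, expanding outward from the peak — single-peaked.
Every ranking is single-peaked on this axis.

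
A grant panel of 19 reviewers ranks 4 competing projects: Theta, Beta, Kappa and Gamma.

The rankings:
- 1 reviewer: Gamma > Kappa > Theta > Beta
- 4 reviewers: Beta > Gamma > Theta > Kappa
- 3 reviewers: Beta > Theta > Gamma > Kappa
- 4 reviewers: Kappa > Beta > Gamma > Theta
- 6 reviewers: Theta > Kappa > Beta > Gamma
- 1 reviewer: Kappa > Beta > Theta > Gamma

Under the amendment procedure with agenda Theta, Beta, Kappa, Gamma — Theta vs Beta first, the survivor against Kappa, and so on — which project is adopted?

Round 1: Theta vs Beta — 7–12, Beta advances.
Round 2: Beta vs Kappa — 7–12, Kappa advances.
Round 3: Kappa vs Gamma — 11–8, Kappa advances.
The agenda winner is Kappa.

Kappa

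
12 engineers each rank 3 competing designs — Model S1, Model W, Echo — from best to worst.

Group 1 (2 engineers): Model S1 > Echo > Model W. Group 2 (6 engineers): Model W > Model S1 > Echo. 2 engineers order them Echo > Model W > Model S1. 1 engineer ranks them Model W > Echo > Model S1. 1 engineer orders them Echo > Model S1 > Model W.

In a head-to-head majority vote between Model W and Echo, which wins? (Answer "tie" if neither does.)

Ballots ranking Model W above Echo: 6 + 1 = 7.
Ballots ranking Echo above Model W: 12 − 7 = 5.
Model W wins the head-to-head 7–5.

Model W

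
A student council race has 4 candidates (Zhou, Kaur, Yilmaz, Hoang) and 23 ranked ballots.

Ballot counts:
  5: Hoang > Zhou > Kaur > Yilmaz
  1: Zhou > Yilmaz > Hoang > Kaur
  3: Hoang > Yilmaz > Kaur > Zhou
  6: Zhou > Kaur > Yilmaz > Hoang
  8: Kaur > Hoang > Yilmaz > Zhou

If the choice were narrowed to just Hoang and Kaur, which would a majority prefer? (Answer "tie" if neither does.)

Ballots ranking Hoang above Kaur: 5 + 1 + 3 = 9.
Ballots ranking Kaur above Hoang: 23 − 9 = 14.
Kaur wins the head-to-head 14–9.

Kaur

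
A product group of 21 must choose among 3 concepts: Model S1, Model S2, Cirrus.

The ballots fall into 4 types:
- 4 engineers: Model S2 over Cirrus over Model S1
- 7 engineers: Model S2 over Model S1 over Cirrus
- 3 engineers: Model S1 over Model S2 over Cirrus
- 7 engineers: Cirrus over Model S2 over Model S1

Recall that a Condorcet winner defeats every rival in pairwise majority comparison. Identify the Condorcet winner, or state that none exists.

Head-to-head results (21 engineers):
Model S1 vs Model S2: 3 to 18, Model S2.
Model S1–Cirrus: Cirrus 11–10.
Model S2 vs Cirrus: Model S2, 14–7.
Model S2 beats each of Model S1, Cirrus — Model S2 is the Condorcet winner.

Model S2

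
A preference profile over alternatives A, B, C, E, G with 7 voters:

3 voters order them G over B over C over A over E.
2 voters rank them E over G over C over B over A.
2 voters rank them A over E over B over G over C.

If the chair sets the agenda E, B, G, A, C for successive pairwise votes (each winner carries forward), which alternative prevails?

Round 1: E vs B — 4–3, E advances.
Round 2: E vs G — 4–3, E advances.
Round 3: E vs A — 2–5, A advances.
Round 4: A vs C — 2–5, C advances.
The agenda winner is C.

C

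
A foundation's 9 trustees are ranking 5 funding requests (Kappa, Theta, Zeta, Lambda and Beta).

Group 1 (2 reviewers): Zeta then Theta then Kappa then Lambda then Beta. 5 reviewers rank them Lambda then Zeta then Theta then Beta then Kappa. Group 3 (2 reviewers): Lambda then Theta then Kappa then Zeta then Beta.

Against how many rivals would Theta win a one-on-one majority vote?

2

Theta against each rival (9 reviewers):
Theta vs Kappa: Theta is ranked higher on 2+5+2 = 9 ballots, Kappa on 0. Theta wins 9–0.
Theta vs Zeta: Zeta wins 7–2.
Theta vs Lambda: 2 to 7, Lambda.
Theta–Beta: Theta 9–0.
Theta beats Kappa, Beta; loses to Zeta, Lambda — 2 pairwise wins.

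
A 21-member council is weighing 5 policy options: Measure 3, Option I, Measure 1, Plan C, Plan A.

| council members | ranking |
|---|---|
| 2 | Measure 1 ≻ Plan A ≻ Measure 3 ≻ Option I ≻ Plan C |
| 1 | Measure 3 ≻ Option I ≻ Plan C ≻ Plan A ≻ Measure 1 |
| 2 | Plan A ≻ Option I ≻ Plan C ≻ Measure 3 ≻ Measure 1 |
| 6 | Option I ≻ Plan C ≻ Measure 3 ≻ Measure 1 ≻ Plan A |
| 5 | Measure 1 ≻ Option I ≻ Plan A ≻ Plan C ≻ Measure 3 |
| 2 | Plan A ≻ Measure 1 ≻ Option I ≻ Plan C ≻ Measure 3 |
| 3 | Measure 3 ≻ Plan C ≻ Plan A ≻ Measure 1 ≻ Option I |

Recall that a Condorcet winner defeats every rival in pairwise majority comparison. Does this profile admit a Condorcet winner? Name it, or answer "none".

none

Check each pair by majority over 21 ballots:
Measure 3 vs Option I: Measure 3 preferred on 2+1+3 = 6 ballots; Option I wins 15–6.
Measure 3 vs Measure 1: 1+2+6+3 = 12 for Measure 3, 9 for Measure 1 — Measure 3 by 12–9.
Measure 3–Plan C: Plan C 15–6.
Measure 3 vs Plan A: Measure 3 is ranked higher on 1+6+3 = 10 ballots, Plan A on 11. Plan A wins 11–10.
Option I vs Measure 1: 9 to 12, Measure 1.
Option I vs Plan C: Option I wins 18–3.
Option I vs Plan A: Option I, 12–9.
Measure 1 vs Plan C: 2+5+2 = 9 for Measure 1, 12 for Plan C — Plan C by 12–9.
Measure 1 vs Plan A: 13 to 8, Measure 1.
Plan C vs Plan A: Plan A, 11–10.
Every option loses at least once (Measure 3 loses to Option I; Option I loses to Measure 1; Measure 1 loses to Measure 3; Plan C loses to Option I; Plan A loses to Option I). The majority relation contains the cycle Measure 3 > Measure 1 > Option I > Measure 3, so there is no Condorcet winner.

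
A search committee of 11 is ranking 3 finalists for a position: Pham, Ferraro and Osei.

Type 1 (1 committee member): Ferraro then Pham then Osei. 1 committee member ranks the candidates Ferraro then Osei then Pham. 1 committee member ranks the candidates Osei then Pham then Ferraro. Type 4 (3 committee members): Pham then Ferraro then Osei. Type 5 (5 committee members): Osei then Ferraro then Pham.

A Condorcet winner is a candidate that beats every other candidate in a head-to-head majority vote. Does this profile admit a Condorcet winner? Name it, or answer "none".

Osei

Head-to-head results (11 committee members):
Pham vs Ferraro: 4 to 7, Ferraro.
Pham vs Osei: 1+3 = 4 for Pham, 7 for Osei — Osei by 7–4.
Ferraro vs Osei: Ferraro is ranked higher on 1+1+3 = 5 ballots, Osei on 6. Osei wins 6–5.
Osei beats each of Pham, Ferraro — Osei is the Condorcet winner.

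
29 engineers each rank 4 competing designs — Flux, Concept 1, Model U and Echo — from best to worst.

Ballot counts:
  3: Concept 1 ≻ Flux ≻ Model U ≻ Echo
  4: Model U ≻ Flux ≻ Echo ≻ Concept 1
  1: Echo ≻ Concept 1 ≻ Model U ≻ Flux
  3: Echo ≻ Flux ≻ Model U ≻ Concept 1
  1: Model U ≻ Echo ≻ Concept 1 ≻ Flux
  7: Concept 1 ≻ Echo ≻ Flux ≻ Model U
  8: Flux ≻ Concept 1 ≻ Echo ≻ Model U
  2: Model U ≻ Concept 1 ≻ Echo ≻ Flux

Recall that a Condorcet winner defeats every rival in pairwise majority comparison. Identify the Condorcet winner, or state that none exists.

Flux

Check each pair by majority over 29 ballots:
Flux–Concept 1: Flux 15–14.
Flux vs Model U: Flux wins 21–8.
Flux vs Echo: Flux, 15–14.
Concept 1–Model U: Concept 1 19–10.
Concept 1–Echo: Concept 1 20–9.
Model U–Echo: Echo 19–10.
Flux beats each of Concept 1, Model U, Echo — Flux is the Condorcet winner.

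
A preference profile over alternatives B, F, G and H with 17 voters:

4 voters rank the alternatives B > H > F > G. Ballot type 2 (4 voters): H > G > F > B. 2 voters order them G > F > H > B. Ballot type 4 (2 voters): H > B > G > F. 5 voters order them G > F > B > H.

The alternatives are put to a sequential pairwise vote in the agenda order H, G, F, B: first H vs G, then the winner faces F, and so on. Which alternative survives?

Round 1: H vs G — 10–7, H advances.
Round 2: H vs F — 10–7, H advances.
Round 3: H vs B — 8–9, B advances.
The agenda winner is B.

B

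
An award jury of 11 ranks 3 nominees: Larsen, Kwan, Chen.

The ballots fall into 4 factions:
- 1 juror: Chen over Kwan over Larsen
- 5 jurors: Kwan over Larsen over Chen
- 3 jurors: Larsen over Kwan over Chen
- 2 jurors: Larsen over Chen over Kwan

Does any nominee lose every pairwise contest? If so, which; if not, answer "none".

Chen

Head-to-head results (11 jurors):
Larsen vs Kwan: 3+2 = 5 for Larsen, 6 for Kwan — Kwan by 6–5.
Larsen–Chen: Larsen 10–1.
Kwan–Chen: Kwan 8–3.
Chen is beaten in every head-to-head and is the Condorcet loser.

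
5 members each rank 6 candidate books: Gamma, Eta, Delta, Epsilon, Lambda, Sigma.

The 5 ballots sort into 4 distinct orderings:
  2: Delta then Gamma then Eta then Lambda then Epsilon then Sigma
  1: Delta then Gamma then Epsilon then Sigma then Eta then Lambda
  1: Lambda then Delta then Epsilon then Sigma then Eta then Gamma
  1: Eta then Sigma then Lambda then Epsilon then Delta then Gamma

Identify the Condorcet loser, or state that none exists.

Head-to-head results (5 members):
Gamma vs Eta: Gamma wins 3–2.
Gamma vs Delta: Gamma is ranked higher on 0 ballots, Delta on 5. Delta wins 5–0.
Gamma–Epsilon: Gamma 3–2.
Gamma vs Lambda: Gamma preferred on 2+1 = 3 ballots; Gamma wins 3–2.
Gamma vs Sigma: 2+1 = 3 for Gamma, 2 for Sigma — Gamma by 3–2.
Eta–Delta: Delta 4–1.
Eta vs Epsilon: Eta, 3–2.
Eta vs Lambda: Eta preferred on 2+1+1 = 4 ballots; Eta wins 4–1.
Eta vs Sigma: Eta preferred on 2+1 = 3 ballots; Eta wins 3–2.
Delta vs Epsilon: 4 to 1, Delta.
Delta vs Lambda: Delta preferred on 2+1 = 3 ballots; Delta wins 3–2.
Delta vs Sigma: Delta, 4–1.
Epsilon vs Lambda: Epsilon preferred on 1 ballot; Lambda wins 4–1.
Epsilon vs Sigma: Epsilon wins 4–1.
Lambda vs Sigma: Lambda, 3–2.
Sigma is beaten in every head-to-head and is the Condorcet loser.

Sigma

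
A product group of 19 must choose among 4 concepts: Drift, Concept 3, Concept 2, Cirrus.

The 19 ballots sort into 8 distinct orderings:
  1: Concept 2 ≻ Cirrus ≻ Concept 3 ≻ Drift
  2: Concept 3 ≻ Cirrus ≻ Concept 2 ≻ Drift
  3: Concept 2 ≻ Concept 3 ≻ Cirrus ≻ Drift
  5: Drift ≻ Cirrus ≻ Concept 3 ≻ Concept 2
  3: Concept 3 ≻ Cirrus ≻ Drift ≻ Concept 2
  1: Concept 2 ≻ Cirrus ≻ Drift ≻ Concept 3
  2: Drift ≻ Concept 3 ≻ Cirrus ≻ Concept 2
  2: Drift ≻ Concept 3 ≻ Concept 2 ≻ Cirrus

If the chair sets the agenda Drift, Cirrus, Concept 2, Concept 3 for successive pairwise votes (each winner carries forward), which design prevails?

Concept 3

Round 1: Drift vs Cirrus — 9–10, Cirrus advances.
Round 2: Cirrus vs Concept 2 — 12–7, Cirrus advances.
Round 3: Cirrus vs Concept 3 — 7–12, Concept 3 advances.
Concept 3 survives the agenda.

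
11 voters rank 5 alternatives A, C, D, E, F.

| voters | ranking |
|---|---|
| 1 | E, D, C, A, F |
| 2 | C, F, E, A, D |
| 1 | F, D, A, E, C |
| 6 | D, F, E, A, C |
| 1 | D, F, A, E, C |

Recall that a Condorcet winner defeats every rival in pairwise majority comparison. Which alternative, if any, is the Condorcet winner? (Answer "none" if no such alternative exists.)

D

Check each pair by majority over 11 ballots:
A–C: A 8–3.
A–D: D 9–2.
A vs E: 1+1 = 2 for A, 9 for E — E by 9–2.
A vs F: A preferred on 1 ballot; F wins 10–1.
C–D: D 9–2.
C vs E: C preferred on 2 ballots; E wins 9–2.
C vs F: C is ranked higher on 1+2 = 3 ballots, F on 8. F wins 8–3.
D–E: D 8–3.
D vs F: D wins 8–3.
E vs F: F, 10–1.
Only D has no losses; D is the Condorcet winner.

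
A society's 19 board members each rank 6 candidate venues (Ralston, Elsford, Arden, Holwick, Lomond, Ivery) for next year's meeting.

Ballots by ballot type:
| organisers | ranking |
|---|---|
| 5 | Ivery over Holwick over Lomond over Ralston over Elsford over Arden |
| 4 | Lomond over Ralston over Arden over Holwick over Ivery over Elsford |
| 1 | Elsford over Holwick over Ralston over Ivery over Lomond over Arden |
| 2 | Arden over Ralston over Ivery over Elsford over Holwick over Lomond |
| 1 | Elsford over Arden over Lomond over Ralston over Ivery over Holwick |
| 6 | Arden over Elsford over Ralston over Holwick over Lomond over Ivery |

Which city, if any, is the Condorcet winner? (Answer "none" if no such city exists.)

none

Head-to-head results (19 organisers):
Ralston–Elsford: Ralston 11–8.
Ralston vs Arden: Ralston is ranked higher on 5+4+1 = 10 ballots, Arden on 9. Ralston wins 10–9.
Ralston vs Holwick: Ralston wins 13–6.
Ralston vs Lomond: Ralston is ranked higher on 1+2+6 = 9 ballots, Lomond on 10. Lomond wins 10–9.
Ralston–Ivery: Ralston 14–5.
Elsford vs Arden: Arden wins 12–7.
Elsford–Holwick: Elsford 10–9.
Elsford–Lomond: Elsford 10–9.
Elsford vs Ivery: Ivery wins 11–8.
Arden vs Holwick: Arden wins 13–6.
Arden–Lomond: Lomond 10–9.
Arden vs Ivery: Arden is ranked higher on 4+2+1+6 = 13 ballots, Ivery on 6. Arden wins 13–6.
Holwick vs Lomond: Holwick wins 14–5.
Holwick–Ivery: Holwick 11–8.
Lomond vs Ivery: Lomond is ranked higher on 4+1+6 = 11 ballots, Ivery on 8. Lomond wins 11–8.
Every city loses at least once (Ralston loses to Lomond; Elsford loses to Ralston; Arden loses to Ralston; Holwick loses to Ralston; Lomond loses to Elsford; Ivery loses to Ralston). The majority relation contains the cycle Ralston beats Elsford beats Lomond beats Ralston, so there is no Condorcet winner.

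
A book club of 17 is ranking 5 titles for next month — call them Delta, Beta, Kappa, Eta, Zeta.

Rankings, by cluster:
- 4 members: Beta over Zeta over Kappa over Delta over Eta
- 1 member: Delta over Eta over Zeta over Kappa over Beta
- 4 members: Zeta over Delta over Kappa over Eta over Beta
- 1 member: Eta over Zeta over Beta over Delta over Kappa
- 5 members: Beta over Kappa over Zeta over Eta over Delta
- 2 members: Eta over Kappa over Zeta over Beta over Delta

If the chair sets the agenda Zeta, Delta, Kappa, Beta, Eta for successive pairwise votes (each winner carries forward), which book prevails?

Beta

Round 1: Zeta vs Delta — 16–1, Zeta advances.
Round 2: Zeta vs Kappa — 10–7, Zeta advances.
Round 3: Zeta vs Beta — 8–9, Beta advances.
Round 4: Beta vs Eta — 9–8, Beta advances.
The agenda winner is Beta.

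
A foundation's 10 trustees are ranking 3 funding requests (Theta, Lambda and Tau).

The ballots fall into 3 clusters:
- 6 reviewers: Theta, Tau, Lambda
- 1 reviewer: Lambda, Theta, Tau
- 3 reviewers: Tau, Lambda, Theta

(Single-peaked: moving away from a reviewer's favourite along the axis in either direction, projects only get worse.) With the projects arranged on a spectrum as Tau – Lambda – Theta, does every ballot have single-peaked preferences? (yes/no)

no

Axis positions: Tau=1, Lambda=2, Theta=3.
Cluster 1: ranking walks positions 3-1-2; Tau is ranked above Lambda even though Lambda lies between Tau and the peak Theta on the axis — preferences dip and rise again. Not single-peaked.
Cluster 2 (peak Lambda at position 2): ranking walks positions 2-3-1, expanding outward from the peak — single-peaked.
Cluster 3 (peak Tau at position 1): ranking walks positions 1-2-3, expanding outward from the peak — single-peaked.
Cluster 1 violates single-peakedness, so the profile is not single-peaked on this axis.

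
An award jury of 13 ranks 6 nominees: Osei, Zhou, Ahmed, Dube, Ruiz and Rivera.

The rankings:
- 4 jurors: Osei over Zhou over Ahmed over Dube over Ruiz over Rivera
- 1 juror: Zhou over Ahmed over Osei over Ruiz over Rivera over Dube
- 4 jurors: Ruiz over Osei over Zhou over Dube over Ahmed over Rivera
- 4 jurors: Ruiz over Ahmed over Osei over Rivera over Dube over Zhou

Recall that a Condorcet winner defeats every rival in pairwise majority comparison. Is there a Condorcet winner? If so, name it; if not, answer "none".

Ruiz

Check each pair by majority over 13 ballots:
Osei–Zhou: Osei 12–1.
Osei vs Ahmed: Osei wins 8–5.
Osei vs Dube: Osei wins 13–0.
Osei vs Ruiz: Ruiz, 8–5.
Osei vs Rivera: Osei, 13–0.
Zhou vs Ahmed: Zhou wins 9–4.
Zhou vs Dube: Zhou, 9–4.
Zhou–Ruiz: Ruiz 8–5.
Zhou–Rivera: Zhou 9–4.
Ahmed vs Dube: Ahmed, 9–4.
Ahmed vs Ruiz: Ruiz wins 8–5.
Ahmed vs Rivera: Ahmed wins 13–0.
Dube vs Ruiz: Ruiz wins 9–4.
Dube–Rivera: Dube 8–5.
Ruiz vs Rivera: Ruiz wins 13–0.
Ruiz wins every pairwise contest, so Ruiz is the Condorcet winner.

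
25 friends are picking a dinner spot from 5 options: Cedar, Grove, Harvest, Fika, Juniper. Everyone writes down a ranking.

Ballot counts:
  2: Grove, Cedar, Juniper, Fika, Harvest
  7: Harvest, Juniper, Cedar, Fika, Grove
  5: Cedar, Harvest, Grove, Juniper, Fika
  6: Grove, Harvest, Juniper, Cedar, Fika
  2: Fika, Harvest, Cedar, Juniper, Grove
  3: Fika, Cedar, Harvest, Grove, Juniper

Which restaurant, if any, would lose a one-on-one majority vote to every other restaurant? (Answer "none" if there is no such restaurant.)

Pairwise majorities:
Cedar vs Grove: Cedar, 17–8.
Cedar vs Harvest: Cedar is ranked higher on 2+5+3 = 10 ballots, Harvest on 15. Harvest wins 15–10.
Cedar vs Fika: Cedar is ranked higher on 2+7+5+6 = 20 ballots, Fika on 5. Cedar wins 20–5.
Cedar–Juniper: Juniper 13–12.
Grove vs Harvest: 8 to 17, Harvest.
Grove vs Fika: 2+5+6 = 13 for Grove, 12 for Fika — Grove by 13–12.
Grove vs Juniper: Grove is ranked higher on 2+5+6+3 = 16 ballots, Juniper on 9. Grove wins 16–9.
Harvest vs Fika: Harvest is ranked higher on 7+5+6 = 18 ballots, Fika on 7. Harvest wins 18–7.
Harvest vs Juniper: Harvest wins 23–2.
Fika vs Juniper: Fika is ranked higher on 2+3 = 5 ballots, Juniper on 20. Juniper wins 20–5.
Only Fika has no wins; Fika is the Condorcet loser.

Fika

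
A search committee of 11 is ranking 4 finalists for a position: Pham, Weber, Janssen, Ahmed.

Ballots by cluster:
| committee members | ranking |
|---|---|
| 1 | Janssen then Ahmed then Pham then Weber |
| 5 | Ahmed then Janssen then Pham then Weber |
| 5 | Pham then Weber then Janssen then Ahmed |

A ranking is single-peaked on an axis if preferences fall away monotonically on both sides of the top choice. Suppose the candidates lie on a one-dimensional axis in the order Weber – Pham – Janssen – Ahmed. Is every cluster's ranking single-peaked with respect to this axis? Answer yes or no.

yes

Axis positions: Weber=1, Pham=2, Janssen=3, Ahmed=4.
Cluster 1 (peak Janssen at position 3): ranking walks positions 3-4-2-1, expanding outward from the peak — single-peaked.
Cluster 2 (peak Ahmed at position 4): ranking walks positions 4-3-2-1, expanding outward from the peak — single-peaked.
Cluster 3 (peak Pham at position 2): ranking walks positions 2-1-3-4, expanding outward from the peak — single-peaked.
Every ranking is single-peaked on this axis.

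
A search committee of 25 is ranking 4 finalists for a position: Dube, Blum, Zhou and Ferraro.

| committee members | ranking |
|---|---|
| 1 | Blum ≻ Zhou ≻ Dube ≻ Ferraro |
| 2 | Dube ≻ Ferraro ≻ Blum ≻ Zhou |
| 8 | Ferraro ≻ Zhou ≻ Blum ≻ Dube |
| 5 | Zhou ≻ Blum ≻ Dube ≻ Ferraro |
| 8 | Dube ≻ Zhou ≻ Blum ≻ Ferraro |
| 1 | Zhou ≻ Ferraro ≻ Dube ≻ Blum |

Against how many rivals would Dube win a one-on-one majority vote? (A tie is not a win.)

Dube against each rival (25 committee members):
Dube vs Blum: Dube preferred on 2+8+1 = 11 ballots; Blum wins 14–11.
Dube vs Zhou: Zhou, 15–10.
Dube vs Ferraro: Dube is ranked higher on 1+2+5+8 = 16 ballots, Ferraro on 9. Dube wins 16–9.
Dube beats Ferraro; loses to Blum, Zhou — 1 pairwise win.

1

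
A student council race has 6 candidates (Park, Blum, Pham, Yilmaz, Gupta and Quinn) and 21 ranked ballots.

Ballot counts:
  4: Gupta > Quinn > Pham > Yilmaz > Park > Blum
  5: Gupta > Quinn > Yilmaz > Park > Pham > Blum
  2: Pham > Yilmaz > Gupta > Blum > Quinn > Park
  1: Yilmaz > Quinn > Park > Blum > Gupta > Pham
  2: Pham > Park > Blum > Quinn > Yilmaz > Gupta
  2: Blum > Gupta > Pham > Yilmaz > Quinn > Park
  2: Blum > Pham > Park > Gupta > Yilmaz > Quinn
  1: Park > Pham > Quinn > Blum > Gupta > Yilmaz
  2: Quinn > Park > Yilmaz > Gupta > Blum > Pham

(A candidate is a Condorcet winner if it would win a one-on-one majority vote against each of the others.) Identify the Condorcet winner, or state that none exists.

Check each pair by majority over 21 ballots:
Park vs Blum: Park wins 15–6.
Park–Pham: Pham 12–9.
Park–Yilmaz: Yilmaz 14–7.
Park vs Gupta: Gupta, 13–8.
Park vs Quinn: Quinn, 16–5.
Blum–Pham: Pham 14–7.
Blum vs Yilmaz: Yilmaz wins 14–7.
Blum–Gupta: Gupta 13–8.
Blum–Quinn: Quinn 13–8.
Pham vs Yilmaz: Pham, 13–8.
Pham vs Gupta: Gupta wins 14–7.
Pham–Quinn: Quinn 12–9.
Yilmaz–Gupta: Gupta 14–7.
Yilmaz vs Quinn: Quinn, 14–7.
Gupta vs Quinn: Gupta wins 15–6.
Gupta defeats every rival head-to-head and is the Condorcet winner.

Gupta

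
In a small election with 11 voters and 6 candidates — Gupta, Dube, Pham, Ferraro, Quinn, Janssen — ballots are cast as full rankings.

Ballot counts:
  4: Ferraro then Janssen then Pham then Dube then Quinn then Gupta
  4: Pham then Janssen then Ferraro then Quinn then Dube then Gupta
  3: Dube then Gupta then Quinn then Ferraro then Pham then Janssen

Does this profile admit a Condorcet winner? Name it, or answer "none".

Check each pair by majority over 11 ballots:
Gupta–Dube: Dube 11–0.
Gupta vs Pham: Pham, 8–3.
Gupta vs Ferraro: Ferraro, 8–3.
Gupta vs Quinn: Quinn, 8–3.
Gupta vs Janssen: Janssen, 8–3.
Dube vs Pham: Pham wins 8–3.
Dube vs Ferraro: Ferraro wins 8–3.
Dube–Quinn: Dube 7–4.
Dube–Janssen: Janssen 8–3.
Pham–Ferraro: Ferraro 7–4.
Pham vs Quinn: Pham wins 8–3.
Pham vs Janssen: Pham wins 7–4.
Ferraro–Quinn: Ferraro 8–3.
Ferraro–Janssen: Ferraro 7–4.
Quinn vs Janssen: Janssen wins 8–3.
Only Ferraro has no losses; Ferraro is the Condorcet winner.

Ferraro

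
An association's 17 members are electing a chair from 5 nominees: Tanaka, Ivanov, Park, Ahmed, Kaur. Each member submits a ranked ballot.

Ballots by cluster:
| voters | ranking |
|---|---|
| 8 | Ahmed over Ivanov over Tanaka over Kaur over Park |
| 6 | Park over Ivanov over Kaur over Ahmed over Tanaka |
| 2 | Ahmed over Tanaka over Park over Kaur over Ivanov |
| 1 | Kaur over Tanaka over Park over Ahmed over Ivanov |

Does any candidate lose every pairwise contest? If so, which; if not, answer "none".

Pairwise majorities:
Tanaka vs Ivanov: Tanaka is ranked higher on 2+1 = 3 ballots, Ivanov on 14. Ivanov wins 14–3.
Tanaka–Park: Tanaka 11–6.
Tanaka vs Ahmed: 1 to 16, Ahmed.
Tanaka vs Kaur: Tanaka wins 10–7.
Ivanov vs Park: Park, 9–8.
Ivanov vs Ahmed: 6 to 11, Ahmed.
Ivanov vs Kaur: 14 to 3, Ivanov.
Park vs Ahmed: Park preferred on 6+1 = 7 ballots; Ahmed wins 10–7.
Park vs Kaur: Park is ranked higher on 6+2 = 8 ballots, Kaur on 9. Kaur wins 9–8.
Ahmed vs Kaur: Ahmed preferred on 8+2 = 10 ballots; Ahmed wins 10–7.
Each candidate has at least one pairwise win (Tanaka beats Park; Ivanov beats Tanaka; Park beats Ivanov; Ahmed beats Tanaka; Kaur beats Park) — no Condorcet loser.

none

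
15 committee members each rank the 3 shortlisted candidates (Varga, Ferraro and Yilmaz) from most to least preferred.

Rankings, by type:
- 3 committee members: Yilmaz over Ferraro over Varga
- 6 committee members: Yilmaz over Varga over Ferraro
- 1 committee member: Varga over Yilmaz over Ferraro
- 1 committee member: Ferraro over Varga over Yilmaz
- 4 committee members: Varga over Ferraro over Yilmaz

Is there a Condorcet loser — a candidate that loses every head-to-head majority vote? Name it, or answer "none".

Ferraro

Pairwise majorities:
Varga vs Ferraro: Varga, 11–4.
Varga vs Yilmaz: Yilmaz, 9–6.
Ferraro vs Yilmaz: Ferraro is ranked higher on 1+4 = 5 ballots, Yilmaz on 10. Yilmaz wins 10–5.
Ferraro loses to every other candidate — it is the Condorcet loser.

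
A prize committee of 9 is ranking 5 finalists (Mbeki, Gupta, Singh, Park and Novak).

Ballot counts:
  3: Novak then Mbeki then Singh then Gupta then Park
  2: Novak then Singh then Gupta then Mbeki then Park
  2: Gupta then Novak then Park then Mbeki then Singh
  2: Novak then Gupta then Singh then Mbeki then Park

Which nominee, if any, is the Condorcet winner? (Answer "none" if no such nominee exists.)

Novak

Pairwise majorities:
Mbeki–Gupta: Gupta 6–3.
Mbeki vs Singh: Mbeki, 5–4.
Mbeki–Park: Mbeki 7–2.
Mbeki–Novak: Novak 9–0.
Gupta vs Singh: Singh, 5–4.
Gupta–Park: Gupta 9–0.
Gupta–Novak: Novak 7–2.
Singh vs Park: Singh wins 7–2.
Singh vs Novak: Novak wins 9–0.
Park–Novak: Novak 9–0.
Novak beats each of Mbeki, Gupta, Singh, Park — Novak is the Condorcet winner.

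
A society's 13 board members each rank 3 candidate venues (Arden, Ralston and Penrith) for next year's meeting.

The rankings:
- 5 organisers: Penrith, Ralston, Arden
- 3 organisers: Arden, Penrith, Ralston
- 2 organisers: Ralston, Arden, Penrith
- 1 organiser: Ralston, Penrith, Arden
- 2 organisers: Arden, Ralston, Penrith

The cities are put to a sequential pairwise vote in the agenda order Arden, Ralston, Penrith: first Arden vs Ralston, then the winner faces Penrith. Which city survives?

Penrith

Round 1: Arden vs Ralston — 5–8, Ralston advances.
Round 2: Ralston vs Penrith — 5–8, Penrith advances.
The agenda winner is Penrith.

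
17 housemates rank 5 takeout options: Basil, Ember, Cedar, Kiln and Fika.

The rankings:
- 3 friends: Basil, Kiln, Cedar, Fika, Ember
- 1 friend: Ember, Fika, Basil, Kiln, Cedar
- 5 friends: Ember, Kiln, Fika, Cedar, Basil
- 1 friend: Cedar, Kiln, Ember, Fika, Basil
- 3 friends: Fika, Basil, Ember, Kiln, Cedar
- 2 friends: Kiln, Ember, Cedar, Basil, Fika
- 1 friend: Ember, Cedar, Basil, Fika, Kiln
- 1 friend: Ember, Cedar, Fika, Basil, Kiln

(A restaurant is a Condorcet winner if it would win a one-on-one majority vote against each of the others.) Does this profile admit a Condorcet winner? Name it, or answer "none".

Head-to-head results (17 friends):
Basil vs Ember: Ember wins 11–6.
Basil–Cedar: Cedar 10–7.
Basil–Kiln: Basil 9–8.
Basil vs Fika: Fika, 11–6.
Ember–Cedar: Ember 13–4.
Ember vs Kiln: Ember wins 11–6.
Ember vs Fika: Ember wins 11–6.
Cedar vs Kiln: Kiln wins 14–3.
Cedar–Fika: Fika 9–8.
Kiln vs Fika: Kiln wins 11–6.
Ember beats each of Basil, Cedar, Kiln, Fika — Ember is the Condorcet winner.

Ember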